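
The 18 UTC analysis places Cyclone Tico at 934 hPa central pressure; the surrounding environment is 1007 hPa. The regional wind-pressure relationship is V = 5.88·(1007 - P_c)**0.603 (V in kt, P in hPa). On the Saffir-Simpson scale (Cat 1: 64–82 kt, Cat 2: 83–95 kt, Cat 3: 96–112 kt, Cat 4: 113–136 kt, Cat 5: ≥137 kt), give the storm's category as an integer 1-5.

ΔP = 1007 − 934 = 73 hPa.
V ≈ 5.88 × 73^0.603 = 5.88 × 13.29 ≈ 78 kt.
78 kt falls in the Category 1 band.

1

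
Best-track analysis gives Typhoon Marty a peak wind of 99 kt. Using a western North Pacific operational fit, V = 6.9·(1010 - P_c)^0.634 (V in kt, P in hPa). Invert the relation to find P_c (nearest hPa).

ΔP = (V / 6.9)^(1/0.634) = (99/6.9)^1.577.
99/6.9 = 14.348; 14.348^1.577 ≈ 66.77 hPa.
P_c = 1010 − 66.77 = 943.23 ≈ 943 hPa.

943 hPa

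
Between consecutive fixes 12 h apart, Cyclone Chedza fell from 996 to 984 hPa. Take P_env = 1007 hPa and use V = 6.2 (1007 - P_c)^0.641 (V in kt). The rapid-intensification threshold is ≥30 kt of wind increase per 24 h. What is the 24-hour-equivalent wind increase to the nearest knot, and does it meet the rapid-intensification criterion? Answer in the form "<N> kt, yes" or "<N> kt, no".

35 kt, yes

V₁: ΔP = 11, V ≈ 6.2 × 11^0.641 ≈ 28.84 kt.
V₂: ΔP = 23, V ≈ 6.2 × 23^0.641 ≈ 46.27 kt.
ΔV over 12 h = 17.43 kt → 24 h equivalent = 17.43 × 24/12 ≈ 34.86 kt.
35 kt ≥ 30 kt ⇒ rapid intensification.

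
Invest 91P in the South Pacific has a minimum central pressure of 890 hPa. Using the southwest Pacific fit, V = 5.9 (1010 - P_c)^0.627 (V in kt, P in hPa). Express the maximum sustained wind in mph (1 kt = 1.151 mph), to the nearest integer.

137 mph

ΔP = 1010 − 890 = 120 hPa.
V ≈ 5.9 × 120^0.627 = 5.9 × 20.121 ≈ 118.713 kt.
118.713 × 1.151 ≈ 136.64 mph → 137 mph.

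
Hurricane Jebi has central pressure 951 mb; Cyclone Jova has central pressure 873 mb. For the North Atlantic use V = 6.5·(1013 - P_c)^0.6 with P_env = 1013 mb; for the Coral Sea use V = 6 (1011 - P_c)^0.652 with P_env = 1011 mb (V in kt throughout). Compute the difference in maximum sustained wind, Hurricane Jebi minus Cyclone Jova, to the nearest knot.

-72 kt

Hurricane Jebi: ΔP = 62; V ≈ 6.5 × 62^0.6 ≈ 77.33 kt.
Cyclone Jova: ΔP = 138; V ≈ 6 × 138^0.652 ≈ 149.06 kt.
Difference ≈ 77.33 − 149.06 = -71.73 → -72 kt.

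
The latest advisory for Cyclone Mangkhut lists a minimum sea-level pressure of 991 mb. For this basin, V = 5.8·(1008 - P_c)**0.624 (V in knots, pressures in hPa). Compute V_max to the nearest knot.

34 kt

ΔP = 1008 − 991 = 17 mb.
17^0.624 ≈ 5.859.
V ≈ 5.8 × 5.859 ≈ 34.0 kt.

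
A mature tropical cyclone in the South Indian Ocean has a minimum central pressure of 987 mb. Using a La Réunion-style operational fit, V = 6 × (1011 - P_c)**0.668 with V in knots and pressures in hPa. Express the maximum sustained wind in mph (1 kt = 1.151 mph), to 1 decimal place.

57.7 mph

ΔP = 1011 − 987 = 24 mb.
V ≈ 6 × 24^0.668 = 6 × 8.356 ≈ 50.134 kt.
50.134 × 1.151 ≈ 57.70 mph → 57.7 mph.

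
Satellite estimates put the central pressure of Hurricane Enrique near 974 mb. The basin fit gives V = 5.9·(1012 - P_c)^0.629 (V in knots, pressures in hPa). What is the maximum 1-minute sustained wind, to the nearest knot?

ΔP = 1012 − 974 = 38 mb.
38^0.629 ≈ 9.856.
V ≈ 5.9 × 9.856 ≈ 58.1 kt.

58 kt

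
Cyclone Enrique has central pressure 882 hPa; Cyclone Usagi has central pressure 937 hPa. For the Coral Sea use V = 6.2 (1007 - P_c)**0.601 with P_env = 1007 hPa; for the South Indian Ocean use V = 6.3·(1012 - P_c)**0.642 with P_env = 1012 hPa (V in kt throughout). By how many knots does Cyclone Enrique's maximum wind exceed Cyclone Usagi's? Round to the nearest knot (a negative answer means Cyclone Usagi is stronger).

Cyclone Enrique: ΔP = 125; V ≈ 6.2 × 125^0.601 ≈ 112.88 kt.
Cyclone Usagi: ΔP = 75; V ≈ 6.3 × 75^0.642 ≈ 100.72 kt.
Difference ≈ 112.88 − 100.72 = 12.16 → 12 kt.

12 kt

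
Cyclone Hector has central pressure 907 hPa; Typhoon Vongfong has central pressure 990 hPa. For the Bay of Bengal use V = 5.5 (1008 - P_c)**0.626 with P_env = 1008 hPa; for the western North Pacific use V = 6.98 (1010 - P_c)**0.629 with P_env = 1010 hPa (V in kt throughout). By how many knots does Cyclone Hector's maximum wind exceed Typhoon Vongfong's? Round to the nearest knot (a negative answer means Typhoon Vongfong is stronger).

Cyclone Hector: ΔP = 101; V ≈ 5.5 × 101^0.626 ≈ 98.87 kt.
Typhoon Vongfong: ΔP = 20; V ≈ 6.98 × 20^0.629 ≈ 45.94 kt.
Difference ≈ 98.87 − 45.94 = 52.93 → 53 kt.

53 kt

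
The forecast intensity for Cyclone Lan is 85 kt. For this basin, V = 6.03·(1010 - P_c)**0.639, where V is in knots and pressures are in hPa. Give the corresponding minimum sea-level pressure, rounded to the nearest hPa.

ΔP = (V / 6.03)^(1/0.639) = (85/6.03)^1.565.
85/6.03 = 14.096; 14.096^1.565 ≈ 62.85 hPa.
P_c = 1010 − 62.85 = 947.15 ≈ 947 hPa.

947 hPa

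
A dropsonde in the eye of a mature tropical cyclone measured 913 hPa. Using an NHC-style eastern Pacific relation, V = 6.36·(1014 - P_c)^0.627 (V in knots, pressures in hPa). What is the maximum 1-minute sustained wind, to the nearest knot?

ΔP = 1014 − 913 = 101 hPa.
101^0.627 ≈ 18.060.
V ≈ 6.36 × 18.060 ≈ 114.9 kt.

115 kt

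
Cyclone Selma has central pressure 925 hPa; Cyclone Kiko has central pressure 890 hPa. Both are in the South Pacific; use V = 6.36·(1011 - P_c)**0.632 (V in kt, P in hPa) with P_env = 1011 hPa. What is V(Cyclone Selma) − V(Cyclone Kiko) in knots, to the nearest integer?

-26 kt

Cyclone Selma: ΔP = 86; V ≈ 6.36 × 86^0.632 ≈ 106.18 kt.
Cyclone Kiko: ΔP = 121; V ≈ 6.36 × 121^0.632 ≈ 131.76 kt.
Difference ≈ 106.18 − 131.76 = -25.58 → -26 kt.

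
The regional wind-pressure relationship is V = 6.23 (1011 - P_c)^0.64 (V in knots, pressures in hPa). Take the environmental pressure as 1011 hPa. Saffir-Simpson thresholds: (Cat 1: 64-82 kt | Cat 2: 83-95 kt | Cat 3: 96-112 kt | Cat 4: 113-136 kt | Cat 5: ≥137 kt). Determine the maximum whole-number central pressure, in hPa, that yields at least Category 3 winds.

939 hPa

Category 3 begins at V = 96 kt.
Required ΔP = (96/6.23)^(1/0.64) = 15.409^1.562 ≈ 71.76 hPa.
P_c ≤ 1011 − 71.76 = 939.24, so the highest integer P_c is 939 hPa.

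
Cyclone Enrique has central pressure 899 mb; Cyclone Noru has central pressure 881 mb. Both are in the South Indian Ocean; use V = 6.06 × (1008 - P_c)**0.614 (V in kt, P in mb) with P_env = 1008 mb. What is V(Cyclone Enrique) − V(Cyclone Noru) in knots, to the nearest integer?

-11 kt

Cyclone Enrique: ΔP = 109; V ≈ 6.06 × 109^0.614 ≈ 108.01 kt.
Cyclone Noru: ΔP = 127; V ≈ 6.06 × 127^0.614 ≈ 118.63 kt.
Difference ≈ 108.01 − 118.63 = -10.62 → -11 kt.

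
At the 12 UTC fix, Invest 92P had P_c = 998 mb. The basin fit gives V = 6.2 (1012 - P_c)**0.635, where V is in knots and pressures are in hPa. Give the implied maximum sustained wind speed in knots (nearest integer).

ΔP = 1012 − 998 = 14 mb.
14^0.635 ≈ 5.343.
V ≈ 6.2 × 5.343 ≈ 33.1 kt.

33 kt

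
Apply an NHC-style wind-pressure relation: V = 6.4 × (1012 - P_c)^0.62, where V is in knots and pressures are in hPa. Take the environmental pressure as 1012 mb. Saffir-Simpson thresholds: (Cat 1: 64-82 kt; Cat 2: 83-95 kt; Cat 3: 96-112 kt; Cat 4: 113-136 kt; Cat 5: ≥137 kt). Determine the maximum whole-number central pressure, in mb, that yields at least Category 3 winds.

933 mb

Category 3 begins at V = 96 kt.
Required ΔP = (96/6.4)^(1/0.62) = 15.000^1.613 ≈ 78.87 mb.
P_c ≤ 1012 − 78.87 = 933.13, so the highest integer P_c is 933 mb.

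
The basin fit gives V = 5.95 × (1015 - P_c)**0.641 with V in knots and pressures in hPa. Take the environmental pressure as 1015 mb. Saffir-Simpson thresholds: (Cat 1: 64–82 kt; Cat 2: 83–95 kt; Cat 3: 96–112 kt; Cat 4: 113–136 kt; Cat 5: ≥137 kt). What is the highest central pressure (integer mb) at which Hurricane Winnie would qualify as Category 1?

Category 1 begins at V = 64 kt.
Required ΔP = (64/5.95)^(1/0.641) = 10.756^1.560 ≈ 40.69 mb.
P_c ≤ 1015 − 40.69 = 974.31, so the highest integer P_c is 974 mb.

974 mb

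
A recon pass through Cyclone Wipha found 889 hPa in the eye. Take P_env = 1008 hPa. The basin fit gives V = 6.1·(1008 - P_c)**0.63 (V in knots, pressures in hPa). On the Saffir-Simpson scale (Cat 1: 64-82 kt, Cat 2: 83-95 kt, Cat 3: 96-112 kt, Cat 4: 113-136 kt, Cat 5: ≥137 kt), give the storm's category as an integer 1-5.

ΔP = 1008 − 889 = 119 hPa.
V ≈ 6.1 × 119^0.63 = 6.1 × 20.30 ≈ 124 kt.
124 kt falls in the Category 4 band.

4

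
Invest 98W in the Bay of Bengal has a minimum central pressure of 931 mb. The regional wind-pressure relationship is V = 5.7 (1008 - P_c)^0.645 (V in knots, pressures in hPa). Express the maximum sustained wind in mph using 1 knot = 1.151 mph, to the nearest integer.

ΔP = 1008 − 931 = 77 mb.
V ≈ 5.7 × 77^0.645 = 5.7 × 16.474 ≈ 93.899 kt.
93.899 × 1.151 ≈ 108.08 mph → 108 mph.

108 mph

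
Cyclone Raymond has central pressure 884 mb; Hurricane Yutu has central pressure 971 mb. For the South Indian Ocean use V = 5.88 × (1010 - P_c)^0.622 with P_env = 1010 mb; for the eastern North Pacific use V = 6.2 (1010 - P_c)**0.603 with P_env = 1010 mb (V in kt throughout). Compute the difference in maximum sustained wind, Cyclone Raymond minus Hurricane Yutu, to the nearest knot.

63 kt

Cyclone Raymond: ΔP = 126; V ≈ 5.88 × 126^0.622 ≈ 119.07 kt.
Hurricane Yutu: ΔP = 39; V ≈ 6.2 × 39^0.603 ≈ 56.47 kt.
Difference ≈ 119.07 − 56.47 = 62.60 → 63 kt.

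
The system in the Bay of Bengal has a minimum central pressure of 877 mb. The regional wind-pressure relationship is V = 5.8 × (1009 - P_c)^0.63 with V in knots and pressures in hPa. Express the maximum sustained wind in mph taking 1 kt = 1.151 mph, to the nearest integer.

ΔP = 1009 − 877 = 132 mb.
V ≈ 5.8 × 132^0.63 = 5.8 × 21.675 ≈ 125.716 kt.
125.716 × 1.151 ≈ 144.70 mph → 145 mph.

145 mph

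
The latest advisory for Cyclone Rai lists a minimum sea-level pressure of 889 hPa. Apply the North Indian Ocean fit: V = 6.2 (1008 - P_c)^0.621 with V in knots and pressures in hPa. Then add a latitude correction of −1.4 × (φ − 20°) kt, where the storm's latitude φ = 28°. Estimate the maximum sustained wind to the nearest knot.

ΔP = 1008 − 889 = 119 hPa.
119^0.621 ≈ 19.450.
V ≈ 6.2 × 19.450 ≈ 120.6 kt.
Latitude correction: −1.4 × (28 − 20) = -11.2 kt.
Corrected V ≈ 109.4 kt → 109 kt.

109 kt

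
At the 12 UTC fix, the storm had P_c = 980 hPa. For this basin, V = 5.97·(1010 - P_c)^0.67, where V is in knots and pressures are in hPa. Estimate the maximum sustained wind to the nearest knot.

58 kt

ΔP = 1010 − 980 = 30 hPa.
30^0.67 ≈ 9.765.
V ≈ 5.97 × 9.765 ≈ 58.3 kt.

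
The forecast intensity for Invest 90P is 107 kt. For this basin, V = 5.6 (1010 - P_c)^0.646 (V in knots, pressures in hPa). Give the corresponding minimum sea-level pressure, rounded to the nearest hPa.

914 hPa

ΔP = (V / 5.6)^(1/0.646) = (107/5.6)^1.548.
107/5.6 = 19.107; 19.107^1.548 ≈ 96.22 hPa.
P_c = 1010 − 96.22 = 913.78 ≈ 914 hPa.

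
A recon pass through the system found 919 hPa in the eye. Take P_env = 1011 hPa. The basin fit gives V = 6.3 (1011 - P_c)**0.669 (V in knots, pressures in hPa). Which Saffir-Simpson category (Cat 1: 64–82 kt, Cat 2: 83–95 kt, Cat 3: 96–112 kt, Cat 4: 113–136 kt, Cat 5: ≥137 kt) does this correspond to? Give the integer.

4

ΔP = 1011 − 919 = 92 hPa.
V ≈ 6.3 × 92^0.669 = 6.3 × 20.60 ≈ 130 kt.
130 kt falls in the Category 4 band.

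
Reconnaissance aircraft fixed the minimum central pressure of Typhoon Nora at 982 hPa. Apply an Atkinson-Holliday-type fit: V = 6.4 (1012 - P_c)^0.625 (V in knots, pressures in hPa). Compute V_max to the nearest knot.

ΔP = 1012 − 982 = 30 hPa.
30^0.625 ≈ 8.379.
V ≈ 6.4 × 8.379 ≈ 53.6 kt.

54 kt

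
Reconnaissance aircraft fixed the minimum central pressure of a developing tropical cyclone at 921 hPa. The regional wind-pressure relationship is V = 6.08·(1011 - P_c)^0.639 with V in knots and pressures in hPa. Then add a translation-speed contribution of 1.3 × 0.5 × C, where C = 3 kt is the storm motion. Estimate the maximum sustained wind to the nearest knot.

ΔP = 1011 − 921 = 90 hPa.
90^0.639 ≈ 17.732.
V ≈ 6.08 × 17.732 ≈ 107.8 kt.
Translation term: 1.3 × 0.5 × 3 = 1.95 kt.
Corrected V ≈ 109.75 kt → 110 kt.

110 kt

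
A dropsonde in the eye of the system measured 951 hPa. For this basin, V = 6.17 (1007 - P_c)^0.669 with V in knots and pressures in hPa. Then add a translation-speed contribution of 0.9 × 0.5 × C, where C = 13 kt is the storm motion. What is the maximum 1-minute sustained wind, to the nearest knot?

ΔP = 1007 − 951 = 56 hPa.
56^0.669 ≈ 14.775.
V ≈ 6.17 × 14.775 ≈ 91.2 kt.
Translation term: 0.9 × 0.5 × 13 = 5.85 kt.
Corrected V ≈ 97.05 kt → 97 kt.

97 kt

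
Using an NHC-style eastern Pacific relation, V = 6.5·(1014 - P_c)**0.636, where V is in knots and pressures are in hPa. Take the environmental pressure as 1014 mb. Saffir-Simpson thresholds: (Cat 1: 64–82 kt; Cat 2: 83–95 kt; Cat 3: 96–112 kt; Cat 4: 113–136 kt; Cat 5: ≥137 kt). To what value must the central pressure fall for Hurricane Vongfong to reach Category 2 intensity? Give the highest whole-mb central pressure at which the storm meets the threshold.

Category 2 begins at V = 83 kt.
Required ΔP = (83/6.5)^(1/0.636) = 12.769^1.572 ≈ 54.86 mb.
P_c ≤ 1014 − 54.86 = 959.14, so the highest integer P_c is 959 mb.

959 mb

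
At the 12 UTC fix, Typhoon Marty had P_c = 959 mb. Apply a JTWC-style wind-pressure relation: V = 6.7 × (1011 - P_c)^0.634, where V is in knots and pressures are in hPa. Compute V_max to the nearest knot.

82 kt

ΔP = 1011 − 959 = 52 mb.
52^0.634 ≈ 12.245.
V ≈ 6.7 × 12.245 ≈ 82.0 kt.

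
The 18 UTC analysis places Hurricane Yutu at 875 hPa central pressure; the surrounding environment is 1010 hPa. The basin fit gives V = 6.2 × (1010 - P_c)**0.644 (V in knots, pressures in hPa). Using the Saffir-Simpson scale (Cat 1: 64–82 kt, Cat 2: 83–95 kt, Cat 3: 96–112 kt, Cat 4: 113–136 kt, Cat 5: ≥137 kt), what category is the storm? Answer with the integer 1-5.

5

ΔP = 1010 − 875 = 135 hPa.
V ≈ 6.2 × 135^0.644 = 6.2 × 23.55 ≈ 146 kt.
146 kt falls in the Category 5 band.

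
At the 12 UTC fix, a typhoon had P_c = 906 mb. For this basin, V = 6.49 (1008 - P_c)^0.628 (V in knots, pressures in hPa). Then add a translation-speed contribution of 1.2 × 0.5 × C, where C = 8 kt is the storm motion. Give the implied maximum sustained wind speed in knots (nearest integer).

ΔP = 1008 − 906 = 102 mb.
102^0.628 ≈ 18.256.
V ≈ 6.49 × 18.256 ≈ 118.5 kt.
Translation term: 1.2 × 0.5 × 8 = 4.8 kt.
Corrected V ≈ 123.3 kt → 123 kt.

123 kt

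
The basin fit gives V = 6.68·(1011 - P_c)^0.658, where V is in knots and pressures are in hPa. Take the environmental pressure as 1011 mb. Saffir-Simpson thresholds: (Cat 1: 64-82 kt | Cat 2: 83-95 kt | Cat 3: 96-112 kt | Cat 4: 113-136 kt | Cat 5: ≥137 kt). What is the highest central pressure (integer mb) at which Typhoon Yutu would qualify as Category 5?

912 mb

Category 5 begins at V = 137 kt.
Required ΔP = (137/6.68)^(1/0.658) = 20.509^1.520 ≈ 98.59 mb.
P_c ≤ 1011 − 98.59 = 912.41, so the highest integer P_c is 912 mb.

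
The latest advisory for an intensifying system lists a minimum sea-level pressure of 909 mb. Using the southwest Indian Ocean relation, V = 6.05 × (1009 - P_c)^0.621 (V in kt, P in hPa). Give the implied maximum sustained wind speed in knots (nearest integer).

106 kt

ΔP = 1009 − 909 = 100 mb.
100^0.621 ≈ 17.458.
V ≈ 6.05 × 17.458 ≈ 105.6 kt.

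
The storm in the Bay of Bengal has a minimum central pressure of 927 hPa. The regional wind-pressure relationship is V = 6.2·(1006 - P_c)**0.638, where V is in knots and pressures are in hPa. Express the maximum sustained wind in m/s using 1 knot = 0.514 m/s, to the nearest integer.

52 m/s

ΔP = 1006 − 927 = 79 hPa.
V ≈ 6.2 × 79^0.638 = 6.2 × 16.244 ≈ 100.711 kt.
100.711 × 0.514 ≈ 51.77 m/s → 52 m/s.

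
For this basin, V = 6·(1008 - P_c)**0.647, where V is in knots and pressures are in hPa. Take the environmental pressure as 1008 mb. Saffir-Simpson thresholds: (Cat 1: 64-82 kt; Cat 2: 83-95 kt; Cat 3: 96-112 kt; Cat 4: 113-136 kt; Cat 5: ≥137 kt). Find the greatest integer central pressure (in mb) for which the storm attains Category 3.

935 mb

Category 3 begins at V = 96 kt.
Required ΔP = (96/6)^(1/0.647) = 16.000^1.546 ≈ 72.62 mb.
P_c ≤ 1008 − 72.62 = 935.38, so the highest integer P_c is 935 mb.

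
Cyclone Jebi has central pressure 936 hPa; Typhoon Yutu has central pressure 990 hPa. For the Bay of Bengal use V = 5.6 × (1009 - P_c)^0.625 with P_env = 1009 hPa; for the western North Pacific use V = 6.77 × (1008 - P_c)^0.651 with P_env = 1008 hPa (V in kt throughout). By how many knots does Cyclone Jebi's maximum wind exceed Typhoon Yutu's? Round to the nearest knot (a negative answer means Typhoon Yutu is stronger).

Cyclone Jebi: ΔP = 73; V ≈ 5.6 × 73^0.625 ≈ 81.80 kt.
Typhoon Yutu: ΔP = 18; V ≈ 6.77 × 18^0.651 ≈ 44.44 kt.
Difference ≈ 81.80 − 44.44 = 37.36 → 37 kt.

37 kt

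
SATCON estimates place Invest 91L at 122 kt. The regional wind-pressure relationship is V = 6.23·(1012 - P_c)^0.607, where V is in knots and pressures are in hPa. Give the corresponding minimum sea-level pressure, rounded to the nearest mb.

ΔP = (V / 6.23)^(1/0.607) = (122/6.23)^1.647.
122/6.23 = 19.583; 19.583^1.647 ≈ 134.37 mb.
P_c = 1012 − 134.37 = 877.63 ≈ 878 mb.

878 mb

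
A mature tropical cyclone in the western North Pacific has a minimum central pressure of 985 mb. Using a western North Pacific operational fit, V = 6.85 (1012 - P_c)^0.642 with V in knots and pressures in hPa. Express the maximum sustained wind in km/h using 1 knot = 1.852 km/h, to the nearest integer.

105 km/h

ΔP = 1012 − 985 = 27 mb.
V ≈ 6.85 × 27^0.642 = 6.85 × 8.297 ≈ 56.836 kt.
56.836 × 1.852 ≈ 105.26 km/h → 105 km/h.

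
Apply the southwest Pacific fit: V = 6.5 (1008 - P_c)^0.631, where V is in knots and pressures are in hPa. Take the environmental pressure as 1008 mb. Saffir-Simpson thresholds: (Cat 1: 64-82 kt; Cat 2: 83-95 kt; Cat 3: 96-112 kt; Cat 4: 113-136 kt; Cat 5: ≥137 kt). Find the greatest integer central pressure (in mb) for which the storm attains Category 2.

Category 2 begins at V = 83 kt.
Required ΔP = (83/6.5)^(1/0.631) = 12.769^1.585 ≈ 56.63 mb.
P_c ≤ 1008 − 56.63 = 951.37, so the highest integer P_c is 951 mb.

951 mb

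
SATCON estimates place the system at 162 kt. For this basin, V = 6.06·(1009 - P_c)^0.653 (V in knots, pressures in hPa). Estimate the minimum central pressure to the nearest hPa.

ΔP = (V / 6.06)^(1/0.653) = (162/6.06)^1.531.
162/6.06 = 26.733; 26.733^1.531 ≈ 153.24 hPa.
P_c = 1009 − 153.24 = 855.76 ≈ 856 hPa.

856 hPa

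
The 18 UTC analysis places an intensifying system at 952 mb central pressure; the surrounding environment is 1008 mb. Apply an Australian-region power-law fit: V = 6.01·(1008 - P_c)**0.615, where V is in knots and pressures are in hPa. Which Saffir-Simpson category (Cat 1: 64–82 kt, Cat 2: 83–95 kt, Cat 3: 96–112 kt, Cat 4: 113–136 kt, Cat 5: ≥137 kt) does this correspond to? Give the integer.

ΔP = 1008 − 952 = 56 mb.
V ≈ 6.01 × 56^0.615 = 6.01 × 11.89 ≈ 71 kt.
71 kt falls in the Category 1 band.

1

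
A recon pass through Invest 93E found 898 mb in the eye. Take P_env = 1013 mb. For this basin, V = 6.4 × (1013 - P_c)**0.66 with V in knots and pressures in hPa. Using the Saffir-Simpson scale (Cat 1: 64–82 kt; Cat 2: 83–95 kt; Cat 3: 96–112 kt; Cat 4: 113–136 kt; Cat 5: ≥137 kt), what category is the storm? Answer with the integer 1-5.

ΔP = 1013 − 898 = 115 mb.
V ≈ 6.4 × 115^0.66 = 6.4 × 22.91 ≈ 147 kt.
147 kt falls in the Category 5 band.

5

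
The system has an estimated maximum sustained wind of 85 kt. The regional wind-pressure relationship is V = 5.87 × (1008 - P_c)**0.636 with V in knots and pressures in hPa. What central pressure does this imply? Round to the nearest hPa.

941 hPa

ΔP = (V / 5.87)^(1/0.636) = (85/5.87)^1.572.
85/5.87 = 14.480; 14.480^1.572 ≈ 66.85 hPa.
P_c = 1008 − 66.85 = 941.15 ≈ 941 hPa.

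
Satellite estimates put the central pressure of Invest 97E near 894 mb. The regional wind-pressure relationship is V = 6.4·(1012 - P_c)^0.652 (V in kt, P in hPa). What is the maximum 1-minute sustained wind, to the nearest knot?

ΔP = 1012 − 894 = 118 mb.
118^0.652 ≈ 22.432.
V ≈ 6.4 × 22.432 ≈ 143.6 kt.

144 kt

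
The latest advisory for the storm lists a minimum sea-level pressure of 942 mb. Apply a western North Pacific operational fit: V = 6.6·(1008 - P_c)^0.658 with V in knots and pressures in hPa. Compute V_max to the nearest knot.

ΔP = 1008 − 942 = 66 mb.
66^0.658 ≈ 15.749.
V ≈ 6.6 × 15.749 ≈ 103.9 kt.

104 kt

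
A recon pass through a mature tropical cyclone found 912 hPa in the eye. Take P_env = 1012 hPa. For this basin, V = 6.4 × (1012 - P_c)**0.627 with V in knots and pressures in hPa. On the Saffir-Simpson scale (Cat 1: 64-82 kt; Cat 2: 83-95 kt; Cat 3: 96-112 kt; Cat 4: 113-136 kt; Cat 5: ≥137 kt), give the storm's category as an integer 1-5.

ΔP = 1012 − 912 = 100 hPa.
V ≈ 6.4 × 100^0.627 = 6.4 × 17.95 ≈ 115 kt.
115 kt falls in the Category 4 band.

4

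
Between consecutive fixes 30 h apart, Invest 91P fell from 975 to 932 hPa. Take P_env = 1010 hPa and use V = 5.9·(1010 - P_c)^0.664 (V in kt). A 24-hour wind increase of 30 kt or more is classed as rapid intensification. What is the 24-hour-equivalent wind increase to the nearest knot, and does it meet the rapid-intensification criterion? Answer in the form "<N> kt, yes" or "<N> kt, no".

35 kt, yes

V₁: ΔP = 35, V ≈ 5.9 × 35^0.664 ≈ 62.53 kt.
V₂: ΔP = 78, V ≈ 5.9 × 78^0.664 ≈ 106.46 kt.
ΔV over 30 h = 43.93 kt → 24 h equivalent = 43.93 × 24/30 ≈ 35.14 kt.
35 kt ≥ 30 kt ⇒ rapid intensification.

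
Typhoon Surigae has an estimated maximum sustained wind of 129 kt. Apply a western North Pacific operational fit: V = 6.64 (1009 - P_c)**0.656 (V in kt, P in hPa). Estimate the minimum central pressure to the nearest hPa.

917 hPa

ΔP = (V / 6.64)^(1/0.656) = (129/6.64)^1.524.
129/6.64 = 19.428; 19.428^1.524 ≈ 92.06 hPa.
P_c = 1009 − 92.06 = 916.94 ≈ 917 hPa.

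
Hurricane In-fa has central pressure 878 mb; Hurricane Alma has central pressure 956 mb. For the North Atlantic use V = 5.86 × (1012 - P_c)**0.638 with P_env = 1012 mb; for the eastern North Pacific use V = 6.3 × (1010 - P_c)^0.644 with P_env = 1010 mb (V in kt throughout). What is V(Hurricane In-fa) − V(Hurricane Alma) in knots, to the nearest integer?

Hurricane In-fa: ΔP = 134; V ≈ 5.86 × 134^0.638 ≈ 133.35 kt.
Hurricane Alma: ΔP = 54; V ≈ 6.3 × 54^0.644 ≈ 82.22 kt.
Difference ≈ 133.35 − 82.22 = 51.13 → 51 kt.

51 kt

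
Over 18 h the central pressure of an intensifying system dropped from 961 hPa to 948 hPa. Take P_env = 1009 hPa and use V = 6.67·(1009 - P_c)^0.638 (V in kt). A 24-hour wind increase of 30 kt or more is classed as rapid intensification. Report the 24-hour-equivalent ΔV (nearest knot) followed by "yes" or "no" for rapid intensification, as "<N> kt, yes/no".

17 kt, no

V₁: ΔP = 48, V ≈ 6.67 × 48^0.638 ≈ 78.84 kt.
V₂: ΔP = 61, V ≈ 6.67 × 61^0.638 ≈ 91.87 kt.
ΔV over 18 h = 13.03 kt → 24 h equivalent = 13.03 × 24/18 ≈ 17.37 kt.
17 kt < 30 kt ⇒ not rapid intensification.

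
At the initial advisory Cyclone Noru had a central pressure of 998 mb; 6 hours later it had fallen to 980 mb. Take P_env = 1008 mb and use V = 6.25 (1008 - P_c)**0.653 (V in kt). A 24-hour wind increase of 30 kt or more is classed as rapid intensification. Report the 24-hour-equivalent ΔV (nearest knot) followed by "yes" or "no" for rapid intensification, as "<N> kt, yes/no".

108 kt, yes

V₁: ΔP = 10, V ≈ 6.25 × 10^0.653 ≈ 28.11 kt.
V₂: ΔP = 28, V ≈ 6.25 × 28^0.653 ≈ 55.06 kt.
ΔV over 6 h = 26.95 kt → 24 h equivalent = 26.95 × 24/6 ≈ 107.80 kt.
108 kt ≥ 30 kt ⇒ rapid intensification.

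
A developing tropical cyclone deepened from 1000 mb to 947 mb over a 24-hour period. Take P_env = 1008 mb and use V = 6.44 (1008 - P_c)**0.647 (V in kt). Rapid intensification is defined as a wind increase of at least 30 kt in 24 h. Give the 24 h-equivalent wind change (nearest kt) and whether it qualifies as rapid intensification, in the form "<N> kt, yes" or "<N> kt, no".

V₁: ΔP = 8, V ≈ 6.44 × 8^0.647 ≈ 24.73 kt.
V₂: ΔP = 61, V ≈ 6.44 × 61^0.647 ≈ 92.04 kt.
ΔV over 24 h = 67.31 kt → 24 h equivalent = 67.31 × 24/24 ≈ 67.31 kt.
67 kt ≥ 30 kt ⇒ rapid intensification.

67 kt, yes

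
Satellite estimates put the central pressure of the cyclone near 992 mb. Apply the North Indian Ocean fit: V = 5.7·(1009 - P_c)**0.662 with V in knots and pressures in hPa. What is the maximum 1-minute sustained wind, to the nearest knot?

ΔP = 1009 − 992 = 17 mb.
17^0.662 ≈ 6.525.
V ≈ 5.7 × 6.525 ≈ 37.2 kt.

37 kt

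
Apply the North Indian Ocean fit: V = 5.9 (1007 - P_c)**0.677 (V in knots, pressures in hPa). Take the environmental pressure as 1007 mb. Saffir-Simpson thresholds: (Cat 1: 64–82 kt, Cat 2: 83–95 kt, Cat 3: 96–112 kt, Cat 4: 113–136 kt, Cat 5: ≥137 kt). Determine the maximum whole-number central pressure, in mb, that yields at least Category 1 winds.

Category 1 begins at V = 64 kt.
Required ΔP = (64/5.9)^(1/0.677) = 10.847^1.477 ≈ 33.83 mb.
P_c ≤ 1007 − 33.83 = 973.17, so the highest integer P_c is 973 mb.

973 mb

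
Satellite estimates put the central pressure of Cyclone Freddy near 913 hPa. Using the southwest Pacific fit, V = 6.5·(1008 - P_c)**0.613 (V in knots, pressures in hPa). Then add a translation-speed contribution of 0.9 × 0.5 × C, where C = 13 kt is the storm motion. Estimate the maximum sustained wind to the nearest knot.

112 kt

ΔP = 1008 − 913 = 95 hPa.
95^0.613 ≈ 16.306.
V ≈ 6.5 × 16.306 ≈ 106.0 kt.
Translation term: 0.9 × 0.5 × 13 = 5.85 kt.
Corrected V ≈ 111.85 kt → 112 kt.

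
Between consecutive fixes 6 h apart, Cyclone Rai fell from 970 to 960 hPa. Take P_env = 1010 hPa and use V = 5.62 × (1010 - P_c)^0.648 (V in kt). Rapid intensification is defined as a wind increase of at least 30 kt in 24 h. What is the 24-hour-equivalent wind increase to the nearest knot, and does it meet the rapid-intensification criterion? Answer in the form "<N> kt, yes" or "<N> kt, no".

38 kt, yes

V₁: ΔP = 40, V ≈ 5.62 × 40^0.648 ≈ 61.36 kt.
V₂: ΔP = 50, V ≈ 5.62 × 50^0.648 ≈ 70.90 kt.
ΔV over 6 h = 9.54 kt → 24 h equivalent = 9.54 × 24/6 ≈ 38.16 kt.
38 kt ≥ 30 kt ⇒ rapid intensification.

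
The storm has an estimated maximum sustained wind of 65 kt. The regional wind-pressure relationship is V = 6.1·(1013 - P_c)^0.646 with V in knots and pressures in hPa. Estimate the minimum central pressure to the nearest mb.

974 mb

ΔP = (V / 6.1)^(1/0.646) = (65/6.1)^1.548.
65/6.1 = 10.656; 10.656^1.548 ≈ 38.97 mb.
P_c = 1013 − 38.97 = 974.03 ≈ 974 mb.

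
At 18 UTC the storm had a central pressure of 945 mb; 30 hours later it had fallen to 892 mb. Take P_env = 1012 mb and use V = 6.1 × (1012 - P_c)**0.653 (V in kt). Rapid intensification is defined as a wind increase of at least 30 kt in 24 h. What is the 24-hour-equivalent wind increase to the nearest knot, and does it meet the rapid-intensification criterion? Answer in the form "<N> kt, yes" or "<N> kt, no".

35 kt, yes

V₁: ΔP = 67, V ≈ 6.1 × 67^0.653 ≈ 95.01 kt.
V₂: ΔP = 120, V ≈ 6.1 × 120^0.653 ≈ 139.01 kt.
ΔV over 30 h = 44.00 kt → 24 h equivalent = 44.00 × 24/30 ≈ 35.20 kt.
35 kt ≥ 30 kt ⇒ rapid intensification.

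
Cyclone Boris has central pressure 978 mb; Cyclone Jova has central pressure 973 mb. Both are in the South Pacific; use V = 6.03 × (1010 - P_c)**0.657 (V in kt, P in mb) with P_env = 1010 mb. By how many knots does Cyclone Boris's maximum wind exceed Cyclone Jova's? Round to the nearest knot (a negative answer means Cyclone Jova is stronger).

-6 kt

Cyclone Boris: ΔP = 32; V ≈ 6.03 × 32^0.657 ≈ 58.78 kt.
Cyclone Jova: ΔP = 37; V ≈ 6.03 × 37^0.657 ≈ 64.66 kt.
Difference ≈ 58.78 − 64.66 = -5.88 → -6 kt.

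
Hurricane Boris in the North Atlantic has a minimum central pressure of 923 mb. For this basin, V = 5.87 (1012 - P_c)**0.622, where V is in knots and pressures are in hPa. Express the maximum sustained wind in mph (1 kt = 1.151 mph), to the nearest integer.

ΔP = 1012 − 923 = 89 mb.
V ≈ 5.87 × 89^0.622 = 5.87 × 16.313 ≈ 95.754 kt.
95.754 × 1.151 ≈ 110.21 mph → 110 mph.

110 mph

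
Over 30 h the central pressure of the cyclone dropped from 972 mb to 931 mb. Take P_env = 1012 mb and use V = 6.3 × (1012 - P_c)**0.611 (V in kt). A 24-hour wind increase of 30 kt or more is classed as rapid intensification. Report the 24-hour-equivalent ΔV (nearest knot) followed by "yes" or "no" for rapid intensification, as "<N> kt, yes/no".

26 kt, no

V₁: ΔP = 40, V ≈ 6.3 × 40^0.611 ≈ 60.01 kt.
V₂: ΔP = 81, V ≈ 6.3 × 81^0.611 ≈ 92.35 kt.
ΔV over 30 h = 32.34 kt → 24 h equivalent = 32.34 × 24/30 ≈ 25.87 kt.
26 kt < 30 kt ⇒ not rapid intensification.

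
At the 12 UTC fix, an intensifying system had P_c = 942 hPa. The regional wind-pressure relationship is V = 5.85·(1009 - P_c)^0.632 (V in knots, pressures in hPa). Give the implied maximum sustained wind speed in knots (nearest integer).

ΔP = 1009 − 942 = 67 hPa.
67^0.632 ≈ 14.259.
V ≈ 5.85 × 14.259 ≈ 83.4 kt.

83 kt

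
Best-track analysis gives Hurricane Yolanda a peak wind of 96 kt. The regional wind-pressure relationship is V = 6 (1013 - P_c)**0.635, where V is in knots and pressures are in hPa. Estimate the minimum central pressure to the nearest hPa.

ΔP = (V / 6)^(1/0.635) = (96/6)^1.575.
96/6 = 16.000; 16.000^1.575 ≈ 78.75 hPa.
P_c = 1013 − 78.75 = 934.25 ≈ 934 hPa.

934 hPa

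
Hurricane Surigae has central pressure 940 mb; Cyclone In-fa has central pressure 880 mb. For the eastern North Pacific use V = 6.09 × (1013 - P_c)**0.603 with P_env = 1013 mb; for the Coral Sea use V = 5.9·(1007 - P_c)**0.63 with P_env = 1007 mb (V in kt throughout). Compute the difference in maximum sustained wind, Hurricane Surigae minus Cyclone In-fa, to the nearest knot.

-44 kt

Hurricane Surigae: ΔP = 73; V ≈ 6.09 × 73^0.603 ≈ 80.95 kt.
Cyclone In-fa: ΔP = 127; V ≈ 5.9 × 127^0.63 ≈ 124.81 kt.
Difference ≈ 80.95 − 124.81 = -43.86 → -44 kt.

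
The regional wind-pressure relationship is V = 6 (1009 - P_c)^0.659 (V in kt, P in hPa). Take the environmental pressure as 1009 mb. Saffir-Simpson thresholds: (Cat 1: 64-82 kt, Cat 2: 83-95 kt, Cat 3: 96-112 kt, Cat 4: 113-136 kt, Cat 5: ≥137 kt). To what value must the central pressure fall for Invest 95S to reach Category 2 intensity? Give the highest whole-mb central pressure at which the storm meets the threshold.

955 mb

Category 2 begins at V = 83 kt.
Required ΔP = (83/6)^(1/0.659) = 13.833^1.517 ≈ 53.86 mb.
P_c ≤ 1009 − 53.86 = 955.14, so the highest integer P_c is 955 mb.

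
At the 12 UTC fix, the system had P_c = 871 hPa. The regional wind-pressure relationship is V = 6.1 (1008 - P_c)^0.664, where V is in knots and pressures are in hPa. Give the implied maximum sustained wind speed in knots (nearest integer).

ΔP = 1008 − 871 = 137 hPa.
137^0.664 ≈ 26.229.
V ≈ 6.1 × 26.229 ≈ 160.0 kt.

160 kt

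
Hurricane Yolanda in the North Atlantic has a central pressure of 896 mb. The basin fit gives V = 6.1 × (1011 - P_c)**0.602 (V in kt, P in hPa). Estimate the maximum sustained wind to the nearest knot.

106 kt

ΔP = 1011 − 896 = 115 mb.
115^0.602 ≈ 17.400.
V ≈ 6.1 × 17.400 ≈ 106.1 kt.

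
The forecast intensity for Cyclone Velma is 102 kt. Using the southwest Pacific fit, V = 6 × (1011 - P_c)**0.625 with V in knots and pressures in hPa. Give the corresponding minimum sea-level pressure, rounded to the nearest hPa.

ΔP = (V / 6)^(1/0.625) = (102/6)^1.600.
102/6 = 17.000; 17.000^1.600 ≈ 93.05 hPa.
P_c = 1011 − 93.05 = 917.95 ≈ 918 hPa.

918 hPa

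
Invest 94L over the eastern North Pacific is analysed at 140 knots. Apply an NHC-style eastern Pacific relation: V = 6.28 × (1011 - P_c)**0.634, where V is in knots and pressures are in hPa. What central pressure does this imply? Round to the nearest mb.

ΔP = (V / 6.28)^(1/0.634) = (140/6.28)^1.577.
140/6.28 = 22.293; 22.293^1.577 ≈ 133.80 mb.
P_c = 1011 − 133.80 = 877.20 ≈ 877 mb.

877 mb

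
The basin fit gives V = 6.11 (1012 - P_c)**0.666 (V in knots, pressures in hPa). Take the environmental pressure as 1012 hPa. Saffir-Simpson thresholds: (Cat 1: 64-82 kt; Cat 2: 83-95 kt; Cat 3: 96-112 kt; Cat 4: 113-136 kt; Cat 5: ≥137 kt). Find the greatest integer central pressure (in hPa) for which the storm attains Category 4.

932 hPa

Category 4 begins at V = 113 kt.
Required ΔP = (113/6.11)^(1/0.666) = 18.494^1.502 ≈ 79.88 hPa.
P_c ≤ 1012 − 79.88 = 932.12, so the highest integer P_c is 932 hPa.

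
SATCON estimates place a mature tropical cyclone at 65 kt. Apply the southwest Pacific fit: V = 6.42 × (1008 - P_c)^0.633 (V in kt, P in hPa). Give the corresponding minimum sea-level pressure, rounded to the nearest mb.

ΔP = (V / 6.42)^(1/0.633) = (65/6.42)^1.580.
65/6.42 = 10.125; 10.125^1.580 ≈ 38.75 mb.
P_c = 1008 − 38.75 = 969.25 ≈ 969 mb.

969 mb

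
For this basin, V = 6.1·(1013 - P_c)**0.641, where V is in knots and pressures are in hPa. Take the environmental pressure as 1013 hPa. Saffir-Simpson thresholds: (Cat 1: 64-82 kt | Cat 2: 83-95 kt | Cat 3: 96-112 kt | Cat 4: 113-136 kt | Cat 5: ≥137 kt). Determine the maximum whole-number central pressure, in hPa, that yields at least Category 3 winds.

Category 3 begins at V = 96 kt.
Required ΔP = (96/6.1)^(1/0.641) = 15.738^1.560 ≈ 73.67 hPa.
P_c ≤ 1013 − 73.67 = 939.33, so the highest integer P_c is 939 hPa.

939 hPa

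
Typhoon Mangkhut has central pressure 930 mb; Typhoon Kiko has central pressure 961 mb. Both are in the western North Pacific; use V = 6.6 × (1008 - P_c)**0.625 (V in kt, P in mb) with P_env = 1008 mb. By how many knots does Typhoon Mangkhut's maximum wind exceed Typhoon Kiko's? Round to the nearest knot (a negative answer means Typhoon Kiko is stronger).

Typhoon Mangkhut: ΔP = 78; V ≈ 6.6 × 78^0.625 ≈ 100.49 kt.
Typhoon Kiko: ΔP = 47; V ≈ 6.6 × 47^0.625 ≈ 73.22 kt.
Difference ≈ 100.49 − 73.22 = 27.27 → 27 kt.

27 kt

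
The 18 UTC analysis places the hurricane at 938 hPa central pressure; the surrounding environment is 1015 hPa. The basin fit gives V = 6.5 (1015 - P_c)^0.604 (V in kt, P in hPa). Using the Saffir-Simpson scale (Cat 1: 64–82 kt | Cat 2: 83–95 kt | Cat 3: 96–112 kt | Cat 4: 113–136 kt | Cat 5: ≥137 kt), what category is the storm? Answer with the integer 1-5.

ΔP = 1015 − 938 = 77 hPa.
V ≈ 6.5 × 77^0.604 = 6.5 × 13.79 ≈ 90 kt.
90 kt falls in the Category 2 band.

2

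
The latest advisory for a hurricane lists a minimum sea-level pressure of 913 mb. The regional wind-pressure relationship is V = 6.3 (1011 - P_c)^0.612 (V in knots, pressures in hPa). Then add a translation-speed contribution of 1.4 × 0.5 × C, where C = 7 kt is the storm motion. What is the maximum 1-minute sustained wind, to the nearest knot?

109 kt

ΔP = 1011 − 913 = 98 mb.
98^0.612 ≈ 16.544.
V ≈ 6.3 × 16.544 ≈ 104.2 kt.
Translation term: 1.4 × 0.5 × 7 = 4.9 kt.
Corrected V ≈ 109.1 kt → 109 kt.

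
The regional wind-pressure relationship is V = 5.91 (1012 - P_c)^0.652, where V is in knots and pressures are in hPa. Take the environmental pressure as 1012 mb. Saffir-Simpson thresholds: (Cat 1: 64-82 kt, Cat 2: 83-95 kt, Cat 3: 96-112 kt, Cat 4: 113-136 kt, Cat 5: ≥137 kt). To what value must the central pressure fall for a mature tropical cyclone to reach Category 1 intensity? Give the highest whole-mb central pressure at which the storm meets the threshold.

973 mb

Category 1 begins at V = 64 kt.
Required ΔP = (64/5.91)^(1/0.652) = 10.829^1.534 ≈ 38.62 mb.
P_c ≤ 1012 − 38.62 = 973.38, so the highest integer P_c is 973 mb.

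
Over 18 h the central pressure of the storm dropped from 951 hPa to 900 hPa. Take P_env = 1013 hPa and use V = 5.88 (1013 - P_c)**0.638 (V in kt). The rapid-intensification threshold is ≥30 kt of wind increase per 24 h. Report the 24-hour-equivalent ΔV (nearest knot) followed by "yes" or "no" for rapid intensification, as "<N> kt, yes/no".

51 kt, yes

V₁: ΔP = 62, V ≈ 5.88 × 62^0.638 ≈ 81.83 kt.
V₂: ΔP = 113, V ≈ 5.88 × 113^0.638 ≈ 120.02 kt.
ΔV over 18 h = 38.19 kt → 24 h equivalent = 38.19 × 24/18 ≈ 50.92 kt.
51 kt ≥ 30 kt ⇒ rapid intensification.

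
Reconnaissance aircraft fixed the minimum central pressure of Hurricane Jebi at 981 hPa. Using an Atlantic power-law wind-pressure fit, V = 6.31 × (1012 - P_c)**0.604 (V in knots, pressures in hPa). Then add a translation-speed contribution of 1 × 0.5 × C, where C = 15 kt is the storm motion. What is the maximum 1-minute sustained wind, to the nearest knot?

ΔP = 1012 − 981 = 31 hPa.
31^0.604 ≈ 7.958.
V ≈ 6.31 × 7.958 ≈ 50.2 kt.
Translation term: 1 × 0.5 × 15 = 7.5 kt.
Corrected V ≈ 57.7 kt → 58 kt.

58 kt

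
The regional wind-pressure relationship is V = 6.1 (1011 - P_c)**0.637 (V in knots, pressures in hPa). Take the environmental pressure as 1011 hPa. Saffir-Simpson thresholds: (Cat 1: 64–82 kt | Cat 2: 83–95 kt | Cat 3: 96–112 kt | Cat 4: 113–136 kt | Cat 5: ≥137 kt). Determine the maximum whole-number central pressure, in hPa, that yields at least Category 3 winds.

935 hPa

Category 3 begins at V = 96 kt.
Required ΔP = (96/6.1)^(1/0.637) = 15.738^1.570 ≈ 75.69 hPa.
P_c ≤ 1011 − 75.69 = 935.31, so the highest integer P_c is 935 hPa.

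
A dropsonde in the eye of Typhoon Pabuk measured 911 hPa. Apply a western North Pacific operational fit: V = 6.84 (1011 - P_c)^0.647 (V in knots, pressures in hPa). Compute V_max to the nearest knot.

ΔP = 1011 − 911 = 100 hPa.
100^0.647 ≈ 19.679.
V ≈ 6.84 × 19.679 ≈ 134.6 kt.

135 kt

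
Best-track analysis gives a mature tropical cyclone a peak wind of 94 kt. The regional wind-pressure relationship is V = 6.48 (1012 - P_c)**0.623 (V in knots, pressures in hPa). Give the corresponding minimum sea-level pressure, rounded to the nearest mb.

ΔP = (V / 6.48)^(1/0.623) = (94/6.48)^1.605.
94/6.48 = 14.506; 14.506^1.605 ≈ 73.19 mb.
P_c = 1012 − 73.19 = 938.81 ≈ 939 mb.

939 mb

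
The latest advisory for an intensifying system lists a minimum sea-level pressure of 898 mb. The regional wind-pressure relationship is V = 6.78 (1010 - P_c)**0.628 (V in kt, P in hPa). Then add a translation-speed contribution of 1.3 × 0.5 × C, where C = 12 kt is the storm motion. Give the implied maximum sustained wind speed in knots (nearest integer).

139 kt

ΔP = 1010 − 898 = 112 mb.
112^0.628 ≈ 19.360.
V ≈ 6.78 × 19.360 ≈ 131.3 kt.
Translation term: 1.3 × 0.5 × 12 = 7.8 kt.
Corrected V ≈ 139.1 kt → 139 kt.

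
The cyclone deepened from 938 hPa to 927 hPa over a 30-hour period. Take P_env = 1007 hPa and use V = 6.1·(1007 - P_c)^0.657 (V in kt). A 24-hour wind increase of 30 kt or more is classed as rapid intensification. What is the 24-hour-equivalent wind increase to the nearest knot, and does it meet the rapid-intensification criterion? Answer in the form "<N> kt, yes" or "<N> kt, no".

V₁: ΔP = 69, V ≈ 6.1 × 69^0.657 ≈ 98.50 kt.
V₂: ΔP = 80, V ≈ 6.1 × 80^0.657 ≈ 108.56 kt.
ΔV over 30 h = 10.06 kt → 24 h equivalent = 10.06 × 24/30 ≈ 8.05 kt.
8 kt < 30 kt ⇒ not rapid intensification.

8 kt, no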